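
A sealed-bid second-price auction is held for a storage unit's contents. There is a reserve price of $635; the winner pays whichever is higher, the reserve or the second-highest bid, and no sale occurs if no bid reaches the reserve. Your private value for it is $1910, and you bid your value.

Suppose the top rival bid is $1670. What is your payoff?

Your bid $1910 is the highest and exceeds the reserve.
Price = max(second-highest bid, reserve) = max($1670, $635) = $1670.
Payoff = $1910 − $1670 = $240.

$240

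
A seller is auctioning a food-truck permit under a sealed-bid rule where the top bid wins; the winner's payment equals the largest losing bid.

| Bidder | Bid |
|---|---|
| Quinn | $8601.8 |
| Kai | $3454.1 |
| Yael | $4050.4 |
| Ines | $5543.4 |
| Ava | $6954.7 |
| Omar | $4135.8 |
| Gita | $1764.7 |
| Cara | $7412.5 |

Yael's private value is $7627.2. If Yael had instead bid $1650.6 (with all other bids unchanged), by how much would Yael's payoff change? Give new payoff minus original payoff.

The highest bid among the other bidders is $8601.8; Yael's bid doesn't change that.
Original bid $4050.4: Yael is not highest (top rival bid is $8601.8); payoff $0.
Alternative bid $1650.6: Yael is not highest (top rival bid is $8601.8); payoff $0.
Change in payoff = $0 − ($0) = $0.

$0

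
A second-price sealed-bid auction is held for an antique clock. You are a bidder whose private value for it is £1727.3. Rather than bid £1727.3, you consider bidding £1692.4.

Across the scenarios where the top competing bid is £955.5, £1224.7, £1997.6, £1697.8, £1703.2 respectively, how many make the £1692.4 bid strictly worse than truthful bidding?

The deviation hurts exactly when the highest competing bid lies strictly between £1692.4 and £1727.3 — underbidding then forfeits a profitable win.
£955.5: below both → same outcome either way.
£1224.7: below both → same outcome either way.
£1997.6: above both → same outcome either way.
£1697.8: inside the interval → strictly worse (loss £29.5).
£1703.2: inside the interval → strictly worse (loss £24.1).
Count: 2.

2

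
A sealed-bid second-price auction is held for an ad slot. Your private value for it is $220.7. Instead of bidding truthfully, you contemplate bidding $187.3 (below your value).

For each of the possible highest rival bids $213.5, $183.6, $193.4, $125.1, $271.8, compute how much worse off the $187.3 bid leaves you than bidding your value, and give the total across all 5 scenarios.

$34.5

The deviation costs you only when the competing bid falls strictly between $187.3 and $220.7; elsewhere both bids give the same outcome.
$213.5: truthful payoff $7.2, deviation payoff $0 → loss $7.2.
$183.6: outcomes coincide → loss $0.
$193.4: truthful payoff $27.3, deviation payoff $0 → loss $27.3.
$125.1: outcomes coincide → loss $0.
$271.8: outcomes coincide → loss $0.
Total loss = $7.2 + $27.3 = $34.5.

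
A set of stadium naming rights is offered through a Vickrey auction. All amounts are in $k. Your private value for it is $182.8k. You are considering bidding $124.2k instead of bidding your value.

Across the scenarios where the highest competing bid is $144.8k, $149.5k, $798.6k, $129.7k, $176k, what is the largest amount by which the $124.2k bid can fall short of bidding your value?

$53.1k

$144.8k: truthful gives $38k, deviation gives $0k → loss $38k.
$149.5k: truthful gives $33.3k, deviation gives $0k → loss $33.3k.
$798.6k: same outcome either way → loss $0k.
$129.7k: truthful gives $53.1k, deviation gives $0k → loss $53.1k.
$176k: truthful gives $6.8k, deviation gives $0k → loss $6.8k.
Maximum loss: $53.1k.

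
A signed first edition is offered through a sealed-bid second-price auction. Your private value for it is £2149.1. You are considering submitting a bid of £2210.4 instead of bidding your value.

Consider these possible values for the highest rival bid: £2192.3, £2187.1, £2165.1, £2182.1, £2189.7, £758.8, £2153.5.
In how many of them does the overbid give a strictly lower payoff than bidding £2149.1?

The deviation hurts exactly when the highest competing bid lies strictly between £2149.1 and £2210.4 — overbidding then wins at a price above your value.
£2192.3: inside the interval → strictly worse (loss £43.2).
£2187.1: inside the interval → strictly worse (loss £38).
£2165.1: inside the interval → strictly worse (loss £16).
£2182.1: inside the interval → strictly worse (loss £33).
£2189.7: inside the interval → strictly worse (loss £40.6).
£758.8: below both → same outcome either way.
£2153.5: inside the interval → strictly worse (loss £4.4).
Count: 6.

6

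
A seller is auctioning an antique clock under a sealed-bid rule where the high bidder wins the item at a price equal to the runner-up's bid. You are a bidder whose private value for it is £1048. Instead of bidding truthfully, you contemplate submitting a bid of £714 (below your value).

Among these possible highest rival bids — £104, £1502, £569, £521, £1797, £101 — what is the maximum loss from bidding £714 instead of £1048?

£0

£104: same outcome either way → loss £0.
£1502: same outcome either way → loss £0.
£569: same outcome either way → loss £0.
£521: same outcome either way → loss £0.
£1797: same outcome either way → loss £0.
£101: same outcome either way → loss £0.
Maximum loss: £0.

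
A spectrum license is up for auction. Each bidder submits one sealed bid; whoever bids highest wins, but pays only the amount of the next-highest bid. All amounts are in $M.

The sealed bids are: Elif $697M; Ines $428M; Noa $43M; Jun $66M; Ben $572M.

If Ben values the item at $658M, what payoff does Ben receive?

$0M

Highest bid: Elif at $697M, so Elif wins.
Second-highest bid: Ben at $572M — that is the price the winner pays.
Ben did not win, so Ben pays nothing and receives nothing: payoff $0M.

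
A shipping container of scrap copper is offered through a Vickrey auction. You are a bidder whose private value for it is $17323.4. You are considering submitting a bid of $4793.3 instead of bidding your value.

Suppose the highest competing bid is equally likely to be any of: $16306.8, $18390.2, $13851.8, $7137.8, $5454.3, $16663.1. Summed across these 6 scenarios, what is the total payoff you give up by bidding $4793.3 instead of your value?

The deviation costs you only when the competing bid falls strictly between $4793.3 and $17323.4; elsewhere both bids give the same outcome.
$16306.8: truthful payoff $1016.6, deviation payoff $0 → loss $1016.6.
$18390.2: outcomes coincide → loss $0.
$13851.8: truthful payoff $3471.6, deviation payoff $0 → loss $3471.6.
$7137.8: truthful payoff $10185.6, deviation payoff $0 → loss $10185.6.
$5454.3: truthful payoff $11869.1, deviation payoff $0 → loss $11869.1.
$16663.1: truthful payoff $660.3, deviation payoff $0 → loss $660.3.
Total loss = $1016.6 + $3471.6 + $10185.6 + $11869.1 + $660.3 = $27203.2.

$27203.2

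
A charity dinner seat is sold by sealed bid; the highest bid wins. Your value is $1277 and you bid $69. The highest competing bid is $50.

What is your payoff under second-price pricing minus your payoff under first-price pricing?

You have the highest bid, so you win under either rule.
Second-price: pay $50 → payoff $1227.
First-price: pay your own bid $69 → payoff $1208.
Difference = $1227 − ($1208) = $19.

$19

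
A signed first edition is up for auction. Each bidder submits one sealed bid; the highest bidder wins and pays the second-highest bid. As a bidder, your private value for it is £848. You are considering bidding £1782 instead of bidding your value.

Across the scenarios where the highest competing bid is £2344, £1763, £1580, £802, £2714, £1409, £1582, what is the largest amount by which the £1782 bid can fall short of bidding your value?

£2344: same outcome either way → loss £0.
£1763: truthful gives £0, deviation gives −£915 → loss £915.
£1580: truthful gives £0, deviation gives −£732 → loss £732.
£802: same outcome either way → loss £0.
£2714: same outcome either way → loss £0.
£1409: truthful gives £0, deviation gives −£561 → loss £561.
£1582: truthful gives £0, deviation gives −£734 → loss £734.
Maximum loss: £915.

£915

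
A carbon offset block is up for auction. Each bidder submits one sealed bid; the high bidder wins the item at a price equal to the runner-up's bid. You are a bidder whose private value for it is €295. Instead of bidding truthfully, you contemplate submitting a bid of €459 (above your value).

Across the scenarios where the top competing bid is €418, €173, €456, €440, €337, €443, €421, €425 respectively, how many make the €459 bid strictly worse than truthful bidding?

The deviation hurts exactly when the highest competing bid lies strictly between €295 and €459 — overbidding then wins at a price above your value.
€418: inside the interval → strictly worse (loss €123).
€173: below both → same outcome either way.
€456: inside the interval → strictly worse (loss €161).
€440: inside the interval → strictly worse (loss €145).
€337: inside the interval → strictly worse (loss €42).
€443: inside the interval → strictly worse (loss €148).
€421: inside the interval → strictly worse (loss €126).
€425: inside the interval → strictly worse (loss €130).
Count: 7.

7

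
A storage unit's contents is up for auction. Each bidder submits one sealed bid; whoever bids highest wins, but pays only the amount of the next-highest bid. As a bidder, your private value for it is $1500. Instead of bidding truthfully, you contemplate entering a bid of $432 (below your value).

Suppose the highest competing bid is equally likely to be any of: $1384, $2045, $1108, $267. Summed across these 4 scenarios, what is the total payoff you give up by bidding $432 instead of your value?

The deviation costs you only when the competing bid falls strictly between $432 and $1500; elsewhere both bids give the same outcome.
$1384: truthful payoff $116, deviation payoff $0 → loss $116.
$2045: outcomes coincide → loss $0.
$1108: truthful payoff $392, deviation payoff $0 → loss $392.
$267: outcomes coincide → loss $0.
Total loss = $116 + $392 = $508.
Because the price is fixed by the runner-up's bid, deviating from your value can only change a good outcome into a bad one — never the reverse.

$508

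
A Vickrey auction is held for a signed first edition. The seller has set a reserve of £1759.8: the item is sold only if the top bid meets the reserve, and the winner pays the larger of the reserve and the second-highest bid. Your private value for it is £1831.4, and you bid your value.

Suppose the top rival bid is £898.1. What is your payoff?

£71.6

Your bid £1831.4 is the highest and exceeds the reserve.
Price = max(second-highest bid, reserve) = max(£898.1, £1759.8) = £1759.8.
Payoff = £1831.4 − £1759.8 = £71.6.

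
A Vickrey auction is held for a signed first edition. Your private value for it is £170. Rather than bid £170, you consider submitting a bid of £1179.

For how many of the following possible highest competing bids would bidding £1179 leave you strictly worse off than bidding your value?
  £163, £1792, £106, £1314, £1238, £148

The deviation hurts exactly when the highest competing bid lies strictly between £170 and £1179 — overbidding then wins at a price above your value.
£163: below both → same outcome either way.
£1792: above both → same outcome either way.
£106: below both → same outcome either way.
£1314: above both → same outcome either way.
£1238: above both → same outcome either way.
£148: below both → same outcome either way.
Count: 0.

0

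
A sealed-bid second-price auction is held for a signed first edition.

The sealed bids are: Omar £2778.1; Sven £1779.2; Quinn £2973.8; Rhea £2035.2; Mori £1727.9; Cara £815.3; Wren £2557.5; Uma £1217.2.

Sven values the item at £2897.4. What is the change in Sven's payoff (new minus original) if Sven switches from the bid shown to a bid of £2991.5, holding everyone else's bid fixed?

−£76.4

The highest bid among the other bidders is £2973.8; Sven's bid doesn't change that.
Original bid £1779.2: Sven is not highest (top rival bid is £2973.8); payoff £0.
Alternative bid £2991.5: Sven is highest, pays the top rival bid £2973.8; payoff £2897.4 − £2973.8 = −£76.4.
Change in payoff = −£76.4 − (£0) = −£76.4.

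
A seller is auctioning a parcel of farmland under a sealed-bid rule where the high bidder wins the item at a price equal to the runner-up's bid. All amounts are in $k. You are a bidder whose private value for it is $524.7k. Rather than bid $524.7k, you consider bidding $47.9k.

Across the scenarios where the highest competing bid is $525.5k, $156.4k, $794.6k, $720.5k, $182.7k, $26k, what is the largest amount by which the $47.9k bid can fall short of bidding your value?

$368.3k

$525.5k: same outcome either way → loss $0k.
$156.4k: truthful gives $368.3k, deviation gives $0k → loss $368.3k.
$794.6k: same outcome either way → loss $0k.
$720.5k: same outcome either way → loss $0k.
$182.7k: truthful gives $342k, deviation gives $0k → loss $342k.
$26k: same outcome either way → loss $0k.
Maximum loss: $368.3k.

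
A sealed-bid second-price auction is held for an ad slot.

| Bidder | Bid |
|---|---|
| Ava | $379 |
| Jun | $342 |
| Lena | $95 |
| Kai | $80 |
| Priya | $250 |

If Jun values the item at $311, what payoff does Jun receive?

$0

Highest bid: Ava at $379, so Ava wins.
Second-highest bid: Jun at $342 — that is the price the winner pays.
Jun did not win, so Jun pays nothing and receives nothing: payoff $0.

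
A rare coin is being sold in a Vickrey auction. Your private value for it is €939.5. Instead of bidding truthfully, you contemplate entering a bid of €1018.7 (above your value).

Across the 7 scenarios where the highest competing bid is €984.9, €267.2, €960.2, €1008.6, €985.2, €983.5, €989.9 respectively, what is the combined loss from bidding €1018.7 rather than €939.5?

€275.3

The deviation costs you only when the competing bid falls strictly between €939.5 and €1018.7; elsewhere both bids give the same outcome.
€984.9: truthful payoff €0, deviation payoff −€45.4 → loss €45.4.
€267.2: outcomes coincide → loss €0.
€960.2: truthful payoff €0, deviation payoff −€20.7 → loss €20.7.
€1008.6: truthful payoff €0, deviation payoff −€69.1 → loss €69.1.
€985.2: truthful payoff €0, deviation payoff −€45.7 → loss €45.7.
€983.5: truthful payoff €0, deviation payoff −€44 → loss €44.
€989.9: truthful payoff €0, deviation payoff −€50.4 → loss €50.4.
Total loss = €45.4 + €20.7 + €69.1 + €45.7 + €44 + €50.4 = €275.3.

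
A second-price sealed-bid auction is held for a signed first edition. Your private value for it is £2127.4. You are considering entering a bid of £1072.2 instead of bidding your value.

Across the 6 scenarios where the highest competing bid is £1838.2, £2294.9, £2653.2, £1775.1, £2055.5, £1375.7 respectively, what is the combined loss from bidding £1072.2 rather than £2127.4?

£1465.1

The deviation costs you only when the competing bid falls strictly between £1072.2 and £2127.4; elsewhere both bids give the same outcome.
£1838.2: truthful payoff £289.2, deviation payoff £0 → loss £289.2.
£2294.9: outcomes coincide → loss £0.
£2653.2: outcomes coincide → loss £0.
£1775.1: truthful payoff £352.3, deviation payoff £0 → loss £352.3.
£2055.5: truthful payoff £71.9, deviation payoff £0 → loss £71.9.
£1375.7: truthful payoff £751.7, deviation payoff £0 → loss £751.7.
Total loss = £289.2 + £352.3 + £71.9 + £751.7 = £1465.1.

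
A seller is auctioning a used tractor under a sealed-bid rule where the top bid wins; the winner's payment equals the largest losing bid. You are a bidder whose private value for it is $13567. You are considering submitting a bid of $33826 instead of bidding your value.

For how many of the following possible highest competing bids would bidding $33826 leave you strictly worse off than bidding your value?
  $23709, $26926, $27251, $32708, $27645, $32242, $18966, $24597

8

The deviation hurts exactly when the highest competing bid lies strictly between $13567 and $33826 — overbidding then wins at a price above your value.
$23709: inside the interval → strictly worse (loss $10142).
$26926: inside the interval → strictly worse (loss $13359).
$27251: inside the interval → strictly worse (loss $13684).
$32708: inside the interval → strictly worse (loss $19141).
$27645: inside the interval → strictly worse (loss $14078).
$32242: inside the interval → strictly worse (loss $18675).
$18966: inside the interval → strictly worse (loss $5399).
$24597: inside the interval → strictly worse (loss $11030).
Count: 8.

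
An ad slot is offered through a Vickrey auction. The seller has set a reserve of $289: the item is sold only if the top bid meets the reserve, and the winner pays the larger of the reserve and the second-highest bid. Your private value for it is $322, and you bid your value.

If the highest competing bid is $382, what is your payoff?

Your bid $322 is below the highest competing bid $382, so you lose. Payoff $0.

$0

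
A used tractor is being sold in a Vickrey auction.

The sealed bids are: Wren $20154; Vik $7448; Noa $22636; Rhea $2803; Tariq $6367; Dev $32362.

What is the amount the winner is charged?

$22636

Highest bid: Dev at $32362, so Dev wins.
Second-highest bid: Noa at $22636 — that is the price the winner pays.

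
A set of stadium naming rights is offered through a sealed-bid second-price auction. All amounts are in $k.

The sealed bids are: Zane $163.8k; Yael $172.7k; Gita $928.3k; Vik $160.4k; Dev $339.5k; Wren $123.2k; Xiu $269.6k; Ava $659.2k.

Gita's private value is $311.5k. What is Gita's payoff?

−$347.7k

Highest bid: Gita at $928.3k, so Gita wins.
Second-highest bid: Ava at $659.2k — that is the price the winner pays.
Gita's payoff = value − price = $311.5k − $659.2k = −$347.7k.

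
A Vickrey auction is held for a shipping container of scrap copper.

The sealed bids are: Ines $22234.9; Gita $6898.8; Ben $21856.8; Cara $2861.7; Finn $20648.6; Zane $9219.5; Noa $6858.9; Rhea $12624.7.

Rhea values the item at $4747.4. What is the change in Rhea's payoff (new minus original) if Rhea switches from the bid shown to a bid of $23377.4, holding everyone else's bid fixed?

The highest bid among the other bidders is $22234.9; Rhea's bid doesn't change that.
Original bid $12624.7: Rhea is not highest (top rival bid is $22234.9); payoff $0.
Alternative bid $23377.4: Rhea is highest, pays the top rival bid $22234.9; payoff $4747.4 − $22234.9 = −$17487.5.
Change in payoff = −$17487.5 − ($0) = −$17487.5.

−$17487.5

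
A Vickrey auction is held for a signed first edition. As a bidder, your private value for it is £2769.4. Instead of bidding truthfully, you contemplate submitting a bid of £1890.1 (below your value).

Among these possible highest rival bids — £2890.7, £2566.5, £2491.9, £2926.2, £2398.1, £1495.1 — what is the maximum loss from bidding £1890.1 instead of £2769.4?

£371.3

£2890.7: same outcome either way → loss £0.
£2566.5: truthful gives £202.9, deviation gives £0 → loss £202.9.
£2491.9: truthful gives £277.5, deviation gives £0 → loss £277.5.
£2926.2: same outcome either way → loss £0.
£2398.1: truthful gives £371.3, deviation gives £0 → loss £371.3.
£1495.1: same outcome either way → loss £0.
Maximum loss: £371.3.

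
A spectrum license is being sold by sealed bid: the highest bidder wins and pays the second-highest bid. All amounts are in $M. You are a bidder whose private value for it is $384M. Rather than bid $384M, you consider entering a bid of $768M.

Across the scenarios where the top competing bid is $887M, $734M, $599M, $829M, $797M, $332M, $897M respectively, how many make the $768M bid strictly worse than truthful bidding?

The deviation hurts exactly when the highest competing bid lies strictly between $384M and $768M — overbidding then wins at a price above your value.
$887M: above both → same outcome either way.
$734M: inside the interval → strictly worse (loss $350M).
$599M: inside the interval → strictly worse (loss $215M).
$829M: above both → same outcome either way.
$797M: above both → same outcome either way.
$332M: below both → same outcome either way.
$897M: above both → same outcome either way.
Count: 2.

2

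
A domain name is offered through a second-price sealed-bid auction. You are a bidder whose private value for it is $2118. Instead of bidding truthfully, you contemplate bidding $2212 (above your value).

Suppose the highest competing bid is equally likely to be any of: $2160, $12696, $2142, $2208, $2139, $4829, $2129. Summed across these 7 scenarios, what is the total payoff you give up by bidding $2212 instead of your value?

$188

The deviation costs you only when the competing bid falls strictly between $2118 and $2212; elsewhere both bids give the same outcome.
$2160: truthful payoff $0, deviation payoff −$42 → loss $42.
$12696: outcomes coincide → loss $0.
$2142: truthful payoff $0, deviation payoff −$24 → loss $24.
$2208: truthful payoff $0, deviation payoff −$90 → loss $90.
$2139: truthful payoff $0, deviation payoff −$21 → loss $21.
$4829: outcomes coincide → loss $0.
$2129: truthful payoff $0, deviation payoff −$11 → loss $11.
Total loss = $42 + $24 + $90 + $21 + $11 = $188.
Because the price is fixed by the runner-up's bid, deviating from your value can only change a good outcome into a bad one — never the reverse.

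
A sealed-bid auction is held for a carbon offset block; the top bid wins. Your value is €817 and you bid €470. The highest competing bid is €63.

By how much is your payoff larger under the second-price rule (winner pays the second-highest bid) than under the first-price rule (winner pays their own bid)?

You have the highest bid, so you win under either rule.
Second-price: pay €63 → payoff €754.
First-price: pay your own bid €470 → payoff €347.
Difference = €754 − (€347) = €407.

€407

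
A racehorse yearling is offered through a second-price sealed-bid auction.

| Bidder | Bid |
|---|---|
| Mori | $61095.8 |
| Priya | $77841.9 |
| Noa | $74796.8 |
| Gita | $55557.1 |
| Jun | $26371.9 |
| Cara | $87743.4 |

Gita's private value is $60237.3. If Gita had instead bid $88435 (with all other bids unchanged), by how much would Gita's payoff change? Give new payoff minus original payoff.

The highest bid among the other bidders is $87743.4; Gita's bid doesn't change that.
Original bid $55557.1: Gita is not highest (top rival bid is $87743.4); payoff $0.
Alternative bid $88435: Gita is highest, pays the top rival bid $87743.4; payoff $60237.3 − $87743.4 = −$27506.1.
Change in payoff = −$27506.1 − ($0) = −$27506.1.

−$27506.1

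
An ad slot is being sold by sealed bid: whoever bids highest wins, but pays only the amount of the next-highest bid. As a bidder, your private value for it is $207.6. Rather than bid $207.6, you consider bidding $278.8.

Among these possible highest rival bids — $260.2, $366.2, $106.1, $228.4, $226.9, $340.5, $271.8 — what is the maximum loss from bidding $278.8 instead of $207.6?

$64.2

$260.2: truthful gives $0, deviation gives −$52.6 → loss $52.6.
$366.2: same outcome either way → loss $0.
$106.1: same outcome either way → loss $0.
$228.4: truthful gives $0, deviation gives −$20.8 → loss $20.8.
$226.9: truthful gives $0, deviation gives −$19.3 → loss $19.3.
$340.5: same outcome either way → loss $0.
$271.8: truthful gives $0, deviation gives −$64.2 → loss $64.2.
Maximum loss: $64.2.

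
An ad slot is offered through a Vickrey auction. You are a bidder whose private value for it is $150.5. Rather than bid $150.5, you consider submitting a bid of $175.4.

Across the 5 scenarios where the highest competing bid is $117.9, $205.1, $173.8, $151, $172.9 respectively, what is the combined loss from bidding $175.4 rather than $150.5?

The deviation costs you only when the competing bid falls strictly between $150.5 and $175.4; elsewhere both bids give the same outcome.
$117.9: outcomes coincide → loss $0.
$205.1: outcomes coincide → loss $0.
$173.8: truthful payoff $0, deviation payoff −$23.3 → loss $23.3.
$151: truthful payoff $0, deviation payoff −$0.5 → loss $0.5.
$172.9: truthful payoff $0, deviation payoff −$22.4 → loss $22.4.
Total loss = $23.3 + $0.5 + $22.4 = $46.2.

$46.2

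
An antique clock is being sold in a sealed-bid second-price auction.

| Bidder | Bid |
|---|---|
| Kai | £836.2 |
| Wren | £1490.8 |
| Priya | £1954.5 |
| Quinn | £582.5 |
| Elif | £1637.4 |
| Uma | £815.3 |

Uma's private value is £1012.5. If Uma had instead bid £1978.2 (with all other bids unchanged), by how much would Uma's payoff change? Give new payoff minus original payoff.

The highest bid among the other bidders is £1954.5; Uma's bid doesn't change that.
Original bid £815.3: Uma is not highest (top rival bid is £1954.5); payoff £0.
Alternative bid £1978.2: Uma is highest, pays the top rival bid £1954.5; payoff £1012.5 − £1954.5 = −£942.
Change in payoff = −£942 − (£0) = −£942.

−£942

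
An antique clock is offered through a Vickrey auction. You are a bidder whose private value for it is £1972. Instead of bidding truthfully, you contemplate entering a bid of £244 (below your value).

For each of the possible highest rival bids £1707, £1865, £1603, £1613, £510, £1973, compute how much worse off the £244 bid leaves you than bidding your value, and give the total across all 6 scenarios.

£2562

The deviation costs you only when the competing bid falls strictly between £244 and £1972; elsewhere both bids give the same outcome.
£1707: truthful payoff £265, deviation payoff £0 → loss £265.
£1865: truthful payoff £107, deviation payoff £0 → loss £107.
£1603: truthful payoff £369, deviation payoff £0 → loss £369.
£1613: truthful payoff £359, deviation payoff £0 → loss £359.
£510: truthful payoff £1462, deviation payoff £0 → loss £1462.
£1973: outcomes coincide → loss £0.
Total loss = £265 + £107 + £369 + £359 + £1462 = £2562.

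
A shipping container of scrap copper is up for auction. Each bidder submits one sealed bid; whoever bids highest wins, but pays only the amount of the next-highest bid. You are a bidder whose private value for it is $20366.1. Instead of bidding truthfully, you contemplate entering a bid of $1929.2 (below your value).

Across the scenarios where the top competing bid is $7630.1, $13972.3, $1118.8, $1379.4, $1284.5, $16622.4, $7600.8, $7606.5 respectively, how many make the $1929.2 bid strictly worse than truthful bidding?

5

The deviation hurts exactly when the highest competing bid lies strictly between $1929.2 and $20366.1 — underbidding then forfeits a profitable win.
$7630.1: inside the interval → strictly worse (loss $12736).
$13972.3: inside the interval → strictly worse (loss $6393.8).
$1118.8: below both → same outcome either way.
$1379.4: below both → same outcome either way.
$1284.5: below both → same outcome either way.
$16622.4: inside the interval → strictly worse (loss $3743.7).
$7600.8: inside the interval → strictly worse (loss $12765.3).
$7606.5: inside the interval → strictly worse (loss $12759.6).
Count: 5.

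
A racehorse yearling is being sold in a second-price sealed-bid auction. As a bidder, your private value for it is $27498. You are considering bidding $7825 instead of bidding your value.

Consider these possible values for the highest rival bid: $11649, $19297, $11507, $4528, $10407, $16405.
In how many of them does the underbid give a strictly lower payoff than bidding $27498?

The deviation hurts exactly when the highest competing bid lies strictly between $7825 and $27498 — underbidding then forfeits a profitable win.
$11649: inside the interval → strictly worse (loss $15849).
$19297: inside the interval → strictly worse (loss $8201).
$11507: inside the interval → strictly worse (loss $15991).
$4528: below both → same outcome either way.
$10407: inside the interval → strictly worse (loss $17091).
$16405: inside the interval → strictly worse (loss $11093).
Count: 5.

5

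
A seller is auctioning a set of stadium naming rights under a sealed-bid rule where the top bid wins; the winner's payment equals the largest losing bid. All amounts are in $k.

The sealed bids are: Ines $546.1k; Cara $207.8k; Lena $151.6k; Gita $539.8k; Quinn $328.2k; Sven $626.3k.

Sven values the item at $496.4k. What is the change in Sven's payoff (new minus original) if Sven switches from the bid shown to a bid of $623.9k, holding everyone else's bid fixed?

$0k

The highest bid among the other bidders is $546.1k; Sven's bid doesn't change that.
Original bid $626.3k: Sven is highest, pays the top rival bid $546.1k; payoff $496.4k − $546.1k = −$49.7k.
Alternative bid $623.9k: Sven is highest, pays the top rival bid $546.1k; payoff $496.4k − $546.1k = −$49.7k.
Change in payoff = −$49.7k − (−$49.7k) = $0k.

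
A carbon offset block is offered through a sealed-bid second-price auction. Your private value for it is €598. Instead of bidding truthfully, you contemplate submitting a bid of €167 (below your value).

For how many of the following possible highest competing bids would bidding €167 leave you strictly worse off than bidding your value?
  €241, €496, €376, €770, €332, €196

5

The deviation hurts exactly when the highest competing bid lies strictly between €167 and €598 — underbidding then forfeits a profitable win.
€241: inside the interval → strictly worse (loss €357).
€496: inside the interval → strictly worse (loss €102).
€376: inside the interval → strictly worse (loss €222).
€770: above both → same outcome either way.
€332: inside the interval → strictly worse (loss €266).
€196: inside the interval → strictly worse (loss €402).
Count: 5.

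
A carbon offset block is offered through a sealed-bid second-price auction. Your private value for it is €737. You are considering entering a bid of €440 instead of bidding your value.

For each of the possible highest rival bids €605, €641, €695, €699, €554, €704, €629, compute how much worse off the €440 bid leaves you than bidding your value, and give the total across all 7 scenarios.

The deviation costs you only when the competing bid falls strictly between €440 and €737; elsewhere both bids give the same outcome.
€605: truthful payoff €132, deviation payoff €0 → loss €132.
€641: truthful payoff €96, deviation payoff €0 → loss €96.
€695: truthful payoff €42, deviation payoff €0 → loss €42.
€699: truthful payoff €38, deviation payoff €0 → loss €38.
€554: truthful payoff €183, deviation payoff €0 → loss €183.
€704: truthful payoff €33, deviation payoff €0 → loss €33.
€629: truthful payoff €108, deviation payoff €0 → loss €108.
Total loss = €132 + €96 + €42 + €38 + €183 + €33 + €108 = €632.
In a second-price auction your bid sets only whether you win, not what you pay, so bidding your true value is weakly dominant.

€632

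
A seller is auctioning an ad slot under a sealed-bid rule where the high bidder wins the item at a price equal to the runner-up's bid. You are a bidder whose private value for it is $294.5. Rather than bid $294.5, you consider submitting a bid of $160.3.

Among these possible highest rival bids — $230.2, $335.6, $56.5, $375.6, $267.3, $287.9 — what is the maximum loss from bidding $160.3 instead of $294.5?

$64.3

$230.2: truthful gives $64.3, deviation gives $0 → loss $64.3.
$335.6: same outcome either way → loss $0.
$56.5: same outcome either way → loss $0.
$375.6: same outcome either way → loss $0.
$267.3: truthful gives $27.2, deviation gives $0 → loss $27.2.
$287.9: truthful gives $6.6, deviation gives $0 → loss $6.6.
Maximum loss: $64.3.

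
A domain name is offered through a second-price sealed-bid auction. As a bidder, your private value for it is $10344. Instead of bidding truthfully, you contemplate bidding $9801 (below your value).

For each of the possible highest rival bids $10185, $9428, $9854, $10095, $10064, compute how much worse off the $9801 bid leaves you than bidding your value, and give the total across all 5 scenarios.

The deviation costs you only when the competing bid falls strictly between $9801 and $10344; elsewhere both bids give the same outcome.
$10185: truthful payoff $159, deviation payoff $0 → loss $159.
$9428: outcomes coincide → loss $0.
$9854: truthful payoff $490, deviation payoff $0 → loss $490.
$10095: truthful payoff $249, deviation payoff $0 → loss $249.
$10064: truthful payoff $280, deviation payoff $0 → loss $280.
Total loss = $159 + $490 + $249 + $280 = $1178.
Because the price is fixed by the runner-up's bid, deviating from your value can only change a good outcome into a bad one — never the reverse.

$1178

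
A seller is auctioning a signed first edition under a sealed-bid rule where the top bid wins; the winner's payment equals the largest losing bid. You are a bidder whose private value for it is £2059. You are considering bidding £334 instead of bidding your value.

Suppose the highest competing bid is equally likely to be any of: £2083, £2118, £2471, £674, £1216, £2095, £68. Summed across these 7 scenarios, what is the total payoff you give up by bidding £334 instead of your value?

£2228

The deviation costs you only when the competing bid falls strictly between £334 and £2059; elsewhere both bids give the same outcome.
£2083: outcomes coincide → loss £0.
£2118: outcomes coincide → loss £0.
£2471: outcomes coincide → loss £0.
£674: truthful payoff £1385, deviation payoff £0 → loss £1385.
£1216: truthful payoff £843, deviation payoff £0 → loss £843.
£2095: outcomes coincide → loss £0.
£68: outcomes coincide → loss £0.
Total loss = £1385 + £843 = £2228.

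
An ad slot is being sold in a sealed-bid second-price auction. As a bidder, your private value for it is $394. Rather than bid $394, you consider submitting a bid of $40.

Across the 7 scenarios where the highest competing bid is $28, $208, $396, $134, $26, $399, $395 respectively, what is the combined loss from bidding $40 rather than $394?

The deviation costs you only when the competing bid falls strictly between $40 and $394; elsewhere both bids give the same outcome.
$28: outcomes coincide → loss $0.
$208: truthful payoff $186, deviation payoff $0 → loss $186.
$396: outcomes coincide → loss $0.
$134: truthful payoff $260, deviation payoff $0 → loss $260.
$26: outcomes coincide → loss $0.
$399: outcomes coincide → loss $0.
$395: outcomes coincide → loss $0.
Total loss = $186 + $260 = $446.

$446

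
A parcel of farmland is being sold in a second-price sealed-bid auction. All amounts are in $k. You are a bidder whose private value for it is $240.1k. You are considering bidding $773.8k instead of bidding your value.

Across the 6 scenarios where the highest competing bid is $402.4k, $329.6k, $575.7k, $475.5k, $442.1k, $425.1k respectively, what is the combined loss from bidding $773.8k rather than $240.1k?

$1209.8k

The deviation costs you only when the competing bid falls strictly between $240.1k and $773.8k; elsewhere both bids give the same outcome.
$402.4k: truthful payoff $0k, deviation payoff −$162.3k → loss $162.3k.
$329.6k: truthful payoff $0k, deviation payoff −$89.5k → loss $89.5k.
$575.7k: truthful payoff $0k, deviation payoff −$335.6k → loss $335.6k.
$475.5k: truthful payoff $0k, deviation payoff −$235.4k → loss $235.4k.
$442.1k: truthful payoff $0k, deviation payoff −$202k → loss $202k.
$425.1k: truthful payoff $0k, deviation payoff −$185k → loss $185k.
Total loss = $162.3k + $89.5k + $335.6k + $235.4k + $202k + $185k = $1209.8k.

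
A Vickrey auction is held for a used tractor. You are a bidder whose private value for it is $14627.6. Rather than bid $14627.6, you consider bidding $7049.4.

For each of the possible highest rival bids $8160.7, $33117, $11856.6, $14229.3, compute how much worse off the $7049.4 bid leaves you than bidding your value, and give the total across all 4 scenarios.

$9636.2

The deviation costs you only when the competing bid falls strictly between $7049.4 and $14627.6; elsewhere both bids give the same outcome.
$8160.7: truthful payoff $6466.9, deviation payoff $0 → loss $6466.9.
$33117: outcomes coincide → loss $0.
$11856.6: truthful payoff $2771, deviation payoff $0 → loss $2771.
$14229.3: truthful payoff $398.3, deviation payoff $0 → loss $398.3.
Total loss = $6466.9 + $2771 + $398.3 = $9636.2.
In a second-price auction your bid sets only whether you win, not what you pay, so bidding your true value is weakly dominant.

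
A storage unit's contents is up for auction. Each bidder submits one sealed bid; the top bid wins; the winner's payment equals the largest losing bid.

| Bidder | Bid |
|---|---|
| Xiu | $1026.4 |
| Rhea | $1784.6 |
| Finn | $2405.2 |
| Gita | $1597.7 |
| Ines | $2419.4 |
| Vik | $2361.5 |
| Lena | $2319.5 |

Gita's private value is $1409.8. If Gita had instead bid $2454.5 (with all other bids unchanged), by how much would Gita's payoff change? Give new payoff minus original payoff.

The highest bid among the other bidders is $2419.4; Gita's bid doesn't change that.
Original bid $1597.7: Gita is not highest (top rival bid is $2419.4); payoff $0.
Alternative bid $2454.5: Gita is highest, pays the top rival bid $2419.4; payoff $1409.8 − $2419.4 = −$1009.6.
Change in payoff = −$1009.6 − ($0) = −$1009.6.

−$1009.6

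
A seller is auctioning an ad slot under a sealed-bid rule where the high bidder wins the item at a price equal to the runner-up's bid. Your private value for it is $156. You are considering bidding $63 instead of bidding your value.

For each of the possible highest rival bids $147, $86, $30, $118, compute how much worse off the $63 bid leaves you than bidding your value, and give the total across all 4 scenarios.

The deviation costs you only when the competing bid falls strictly between $63 and $156; elsewhere both bids give the same outcome.
$147: truthful payoff $9, deviation payoff $0 → loss $9.
$86: truthful payoff $70, deviation payoff $0 → loss $70.
$30: outcomes coincide → loss $0.
$118: truthful payoff $38, deviation payoff $0 → loss $38.
Total loss = $9 + $70 + $38 = $117.
Truthful bidding weakly dominates here: raising your bid can only win items priced above your value, and lowering it can only forfeit items priced below.

$117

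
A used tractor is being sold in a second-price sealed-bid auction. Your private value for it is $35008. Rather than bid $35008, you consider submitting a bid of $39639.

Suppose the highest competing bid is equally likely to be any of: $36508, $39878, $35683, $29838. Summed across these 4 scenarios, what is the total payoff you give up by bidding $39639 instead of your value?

The deviation costs you only when the competing bid falls strictly between $35008 and $39639; elsewhere both bids give the same outcome.
$36508: truthful payoff $0, deviation payoff −$1500 → loss $1500.
$39878: outcomes coincide → loss $0.
$35683: truthful payoff $0, deviation payoff −$675 → loss $675.
$29838: outcomes coincide → loss $0.
Total loss = $1500 + $675 = $2175.
Because the price is fixed by the runner-up's bid, deviating from your value can only change a good outcome into a bad one — never the reverse.

$2175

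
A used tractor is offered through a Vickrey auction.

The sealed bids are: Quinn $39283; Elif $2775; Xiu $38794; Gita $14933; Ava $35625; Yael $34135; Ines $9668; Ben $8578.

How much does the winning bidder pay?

Highest bid: Quinn at $39283, so Quinn wins.
Second-highest bid: Xiu at $38794 — that is the price the winner pays.

$38794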